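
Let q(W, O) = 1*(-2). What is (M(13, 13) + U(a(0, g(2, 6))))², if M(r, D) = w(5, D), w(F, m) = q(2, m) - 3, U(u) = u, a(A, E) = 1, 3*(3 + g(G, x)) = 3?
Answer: 16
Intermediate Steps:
g(G, x) = -2 (g(G, x) = -3 + (⅓)*3 = -3 + 1 = -2)
q(W, O) = -2
w(F, m) = -5 (w(F, m) = -2 - 3 = -5)
M(r, D) = -5
(M(13, 13) + U(a(0, g(2, 6))))² = (-5 + 1)² = (-4)² = 16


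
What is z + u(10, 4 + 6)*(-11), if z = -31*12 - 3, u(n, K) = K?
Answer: -485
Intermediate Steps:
z = -375 (z = -372 - 3 = -375)
z + u(10, 4 + 6)*(-11) = -375 + (4 + 6)*(-11) = -375 + 10*(-11) = -375 - 110 = -485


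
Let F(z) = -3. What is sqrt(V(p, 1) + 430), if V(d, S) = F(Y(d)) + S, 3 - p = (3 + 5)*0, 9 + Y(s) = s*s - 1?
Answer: 2*sqrt(107) ≈ 20.688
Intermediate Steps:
Y(s) = -10 + s**2 (Y(s) = -9 + (s*s - 1) = -9 + (s**2 - 1) = -9 + (-1 + s**2) = -10 + s**2)
p = 3 (p = 3 - (3 + 5)*0 = 3 - 8*0 = 3 - 1*0 = 3 + 0 = 3)
V(d, S) = -3 + S
sqrt(V(p, 1) + 430) = sqrt((-3 + 1) + 430) = sqrt(-2 + 430) = sqrt(428) = 2*sqrt(107)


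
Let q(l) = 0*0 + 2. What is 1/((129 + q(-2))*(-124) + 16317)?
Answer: 1/73 ≈ 0.013699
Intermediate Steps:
q(l) = 2 (q(l) = 0 + 2 = 2)
1/((129 + q(-2))*(-124) + 16317) = 1/((129 + 2)*(-124) + 16317) = 1/(131*(-124) + 16317) = 1/(-16244 + 16317) = 1/73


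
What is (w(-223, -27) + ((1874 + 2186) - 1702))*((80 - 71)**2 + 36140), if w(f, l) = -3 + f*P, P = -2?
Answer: 101455021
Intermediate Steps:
w(f, l) = -3 - 2*f (w(f, l) = -3 + f*(-2) = -3 - 2*f)
(w(-223, -27) + ((1874 + 2186) - 1702))*((80 - 71)**2 + 36140) = ((-3 - 2*(-223)) + ((1874 + 2186) - 1702))*((80 - 71)**2 + 36140) = ((-3 + 446) + (4060 - 1702))*(9**2 + 36140) = (443 + 2358)*(81 + 36140) = 2801*36221 = 101455021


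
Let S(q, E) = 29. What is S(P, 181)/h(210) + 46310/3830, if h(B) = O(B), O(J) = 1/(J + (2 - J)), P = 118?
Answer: 26845/383 ≈ 70.091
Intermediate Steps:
O(J) = 1/2
h(B) = 1/2
S(P, 181)/h(210) + 46310/3830 = 29/(1/2) + 46310/3830 = 29*2 + 46310*(1/3830) = 58 + 4631/383 = 26845/383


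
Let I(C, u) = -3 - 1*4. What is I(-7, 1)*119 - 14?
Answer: -847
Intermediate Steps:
I(C, u) = -7 (I(C, u) = -3 - 4 = -7)
I(-7, 1)*119 - 14 = -7*119 - 14 = -833 - 14 = -847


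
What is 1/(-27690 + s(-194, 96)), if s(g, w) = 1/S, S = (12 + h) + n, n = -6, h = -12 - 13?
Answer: -19/526111 ≈ -3.6114e-5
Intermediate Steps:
h = -25
S = -19 (S = (12 - 25) - 6 = -13 - 6 = -19)
s(g, w) = -1/19 (s(g, w) = 1/(-19) = -1/19)
1/(-27690 + s(-194, 96)) = 1/(-27690 - 1/19) = 1/(-526111/19) = -19/526111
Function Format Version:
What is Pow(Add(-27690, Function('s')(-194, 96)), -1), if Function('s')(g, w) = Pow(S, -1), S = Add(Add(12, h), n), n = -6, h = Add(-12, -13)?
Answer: Rational(-19, 526111) ≈ -3.6114e-5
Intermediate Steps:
h = -25
S = -19 (S = Add(Add(12, -25), -6) = Add(-13, -6) = -19)
Function('s')(g, w) = Rational(-1, 19) (Function('s')(g, w) = Pow(-19, -1) = Rational(-1, 19))
Pow(Add(-27690, Function('s')(-194, 96)), -1) = Pow(Add(-27690, Rational(-1, 19)), -1) = Pow(Rational(-526111, 19), -1) = Rational(-19, 526111)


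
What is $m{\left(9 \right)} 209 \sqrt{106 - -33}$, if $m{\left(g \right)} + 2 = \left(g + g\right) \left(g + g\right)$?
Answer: $67298 \sqrt{139} \approx 7.9343 \cdot 10^{5}$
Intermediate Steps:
$m{\left(g \right)} = -2 + 4 g^{2}$ ($m{\left(g \right)} = -2 + \left(g + g\right) \left(g + g\right) = -2 + 2 g 2 g = -2 + 4 g^{2}$)
$m{\left(9 \right)} 209 \sqrt{106 - -33} = \left(-2 + 4 \cdot 9^{2}\right) 209 \sqrt{106 - -33} = \left(-2 + 4 \cdot 81\right) 209 \sqrt{106 + \left(-21 + 54\right)} = \left(-2 + 324\right) 209 \sqrt{106 + 33} = 322 \cdot 209 \sqrt{139} = 67298 \sqrt{139}$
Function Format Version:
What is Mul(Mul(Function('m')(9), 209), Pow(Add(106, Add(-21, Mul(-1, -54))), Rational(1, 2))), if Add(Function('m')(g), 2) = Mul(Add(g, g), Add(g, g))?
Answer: Mul(67298, Pow(139, Rational(1, 2))) ≈ 7.9343e+5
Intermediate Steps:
Function('m')(g) = Add(-2, Mul(4, Pow(g, 2))) (Function('m')(g) = Add(-2, Mul(Add(g, g), Add(g, g))) = Add(-2, Mul(Mul(2, g), Mul(2, g))) = Add(-2, Mul(4, Pow(g, 2))))
Mul(Mul(Function('m')(9), 209), Pow(Add(106, Add(-21, Mul(-1, -54))), Rational(1, 2))) = Mul(Mul(Add(-2, Mul(4, Pow(9, 2))), 209), Pow(Add(106, Add(-21, Mul(-1, -54))), Rational(1, 2))) = Mul(Mul(Add(-2, Mul(4, 81)), 209), Pow(Add(106, Add(-21, 54)), Rational(1, 2))) = Mul(Mul(Add(-2, 324), 209), Pow(Add(106, 33), Rational(1, 2))) = Mul(Mul(322, 209), Pow(139, Rational(1, 2))) = Mul(67298, Pow(139, Rational(1, 2)))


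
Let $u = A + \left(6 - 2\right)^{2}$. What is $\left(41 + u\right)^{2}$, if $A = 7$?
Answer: $4096$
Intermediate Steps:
$u = 23$ ($u = 7 + \left(6 - 2\right)^{2} = 7 + 4^{2} = 7 + 16 = 23$)
$\left(41 + u\right)^{2} = \left(41 + 23\right)^{2} = 64^{2} = 4096$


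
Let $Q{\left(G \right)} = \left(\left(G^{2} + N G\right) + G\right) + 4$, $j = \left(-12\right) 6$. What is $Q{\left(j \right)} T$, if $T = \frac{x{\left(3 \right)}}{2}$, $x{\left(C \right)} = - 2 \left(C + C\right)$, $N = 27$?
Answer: $-19032$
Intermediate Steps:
$x{\left(C \right)} = - 4 C$ ($x{\left(C \right)} = - 2 \cdot 2 C = - 4 C$)
$T = -6$ ($T = \frac{\left(-4\right) 3}{2} = \left(-12\right) \frac{1}{2} = -6$)
$j = -72$
$Q{\left(G \right)} = 4 + G^{2} + 28 G$ ($Q{\left(G \right)} = \left(\left(G^{2} + 27 G\right) + G\right) + 4 = \left(G^{2} + 28 G\right) + 4 = 4 + G^{2} + 28 G$)
$Q{\left(j \right)} T = \left(4 + \left(-72\right)^{2} + 28 \left(-72\right)\right) \left(-6\right) = \left(4 + 5184 - 2016\right) \left(-6\right) = 3172 \left(-6\right) = -19032$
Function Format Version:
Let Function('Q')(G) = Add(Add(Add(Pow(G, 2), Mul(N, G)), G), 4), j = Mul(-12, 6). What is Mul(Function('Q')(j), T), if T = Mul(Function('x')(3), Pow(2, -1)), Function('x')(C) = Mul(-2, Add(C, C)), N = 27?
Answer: -19032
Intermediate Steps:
Function('x')(C) = Mul(-4, C) (Function('x')(C) = Mul(-2, Mul(2, C)) = Mul(-4, C))
T = -6 (T = Mul(Mul(-4, 3), Pow(2, -1)) = Mul(-12, Rational(1, 2)) = -6)
j = -72
Function('Q')(G) = Add(4, Pow(G, 2), Mul(28, G)) (Function('Q')(G) = Add(Add(Add(Pow(G, 2), Mul(27, G)), G), 4) = Add(Add(Pow(G, 2), Mul(28, G)), 4) = Add(4, Pow(G, 2), Mul(28, G)))
Mul(Function('Q')(j), T) = Mul(Add(4, Pow(-72, 2), Mul(28, -72)), -6) = Mul(Add(4, 5184, -2016), -6) = Mul(3172, -6) = -19032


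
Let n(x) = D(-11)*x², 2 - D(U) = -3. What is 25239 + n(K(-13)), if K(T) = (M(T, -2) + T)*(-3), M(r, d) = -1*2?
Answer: 35364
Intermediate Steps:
M(r, d) = -2
K(T) = 6 - 3*T (K(T) = (-2 + T)*(-3) = 6 - 3*T)
D(U) = 5 (D(U) = 2 - 1*(-3) = 2 + 3 = 5)
n(x) = 5*x²
25239 + n(K(-13)) = 25239 + 5*(6 - 3*(-13))² = 25239 + 5*(6 + 39)² = 25239 + 5*45² = 25239 + 5*2025 = 25239 + 10125 = 35364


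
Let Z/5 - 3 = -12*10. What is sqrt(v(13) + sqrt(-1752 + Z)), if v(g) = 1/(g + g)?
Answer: sqrt(26 + 676*I*sqrt(2337))/26 ≈ 4.9184 + 4.9145*I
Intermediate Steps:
Z = -585 (Z = 15 + 5*(-12*10) = 15 + 5*(-120) = 15 - 600 = -585)
v(g) = 1/(2*g)
sqrt(v(13) + sqrt(-1752 + Z)) = sqrt((1/2)/13 + sqrt(-1752 - 585)) = sqrt((1/2)*(1/13) + sqrt(-2337)) = sqrt(1/26 + I*sqrt(2337))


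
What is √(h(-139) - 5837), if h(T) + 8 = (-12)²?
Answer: I*√5701 ≈ 75.505*I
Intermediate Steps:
h(T) = 136 (h(T) = -8 + (-12)² = -8 + 144 = 136)
√(h(-139) - 5837) = √(136 - 5837) = √(-5701) = I*√5701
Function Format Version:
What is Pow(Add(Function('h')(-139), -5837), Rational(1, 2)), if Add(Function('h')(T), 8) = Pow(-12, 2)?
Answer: Mul(I, Pow(5701, Rational(1, 2))) ≈ Mul(75.505, I)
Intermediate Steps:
Function('h')(T) = 136 (Function('h')(T) = Add(-8, Pow(-12, 2)) = Add(-8, 144) = 136)
Pow(Add(Function('h')(-139), -5837), Rational(1, 2)) = Pow(Add(136, -5837), Rational(1, 2)) = Pow(-5701, Rational(1, 2)) = Mul(I, Pow(5701, Rational(1, 2)))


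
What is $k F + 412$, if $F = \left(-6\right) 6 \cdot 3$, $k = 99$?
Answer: $-10280$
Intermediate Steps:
$F = -108$ ($F = \left(-36\right) 3 = -108$)
$k F + 412 = 99 \left(-108\right) + 412 = -10692 + 412 = -10280$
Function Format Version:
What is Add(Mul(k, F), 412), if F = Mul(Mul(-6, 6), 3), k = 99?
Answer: -10280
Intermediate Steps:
F = -108 (F = Mul(-36, 3) = -108)
Add(Mul(k, F), 412) = Add(Mul(99, -108), 412) = Add(-10692, 412) = -10280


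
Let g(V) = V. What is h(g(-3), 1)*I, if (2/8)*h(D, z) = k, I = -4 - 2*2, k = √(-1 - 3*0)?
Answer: -32*I ≈ -32.0*I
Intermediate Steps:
k = I (k = √(-1 + 0) = √(-1) = I ≈ 1.0*I)
I = -8 (I = -4 - 4 = -8)
h(D, z) = 4*I
h(g(-3), 1)*I = (4*I)*(-8) = -32*I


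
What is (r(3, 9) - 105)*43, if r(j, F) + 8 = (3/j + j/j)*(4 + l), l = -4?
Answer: -4859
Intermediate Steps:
r(j, F) = -8 (r(j, F) = -8 + (3/j + j/j)*(4 - 4) = -8 + (3/j + 1)*0 = -8 + (1 + 3/j)*0 = -8 + 0 = -8)
(r(3, 9) - 105)*43 = (-8 - 105)*43 = -113*43 = -4859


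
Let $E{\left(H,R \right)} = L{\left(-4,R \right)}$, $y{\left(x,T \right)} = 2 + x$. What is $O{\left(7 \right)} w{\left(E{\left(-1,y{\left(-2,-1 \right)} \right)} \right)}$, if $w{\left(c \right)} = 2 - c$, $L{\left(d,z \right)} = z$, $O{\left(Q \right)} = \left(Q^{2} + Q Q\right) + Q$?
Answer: $210$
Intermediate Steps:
$O{\left(Q \right)} = Q + 2 Q^{2}$ ($O{\left(Q \right)} = \left(Q^{2} + Q^{2}\right) + Q = 2 Q^{2} + Q = Q + 2 Q^{2}$)
$E{\left(H,R \right)} = R$
$O{\left(7 \right)} w{\left(E{\left(-1,y{\left(-2,-1 \right)} \right)} \right)} = 7 \left(1 + 2 \cdot 7\right) \left(2 - \left(2 - 2\right)\right) = 7 \left(1 + 14\right) \left(2 - 0\right) = 7 \cdot 15 \left(2 + 0\right) = 105 \cdot 2 = 210$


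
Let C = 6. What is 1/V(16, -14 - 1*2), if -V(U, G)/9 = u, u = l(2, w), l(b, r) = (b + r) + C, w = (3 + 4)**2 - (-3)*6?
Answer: -1/675 ≈ -0.0014815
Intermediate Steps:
w = 67 (w = 7**2 - 1*(-18) = 49 + 18 = 67)
l(b, r) = 6 + b + r (l(b, r) = (b + r) + 6 = 6 + b + r)
u = 75 (u = 6 + 2 + 67 = 75)
V(U, G) = -675 (V(U, G) = -9*75 = -675)
1/V(16, -14 - 1*2) = 1/(-675) = -1/675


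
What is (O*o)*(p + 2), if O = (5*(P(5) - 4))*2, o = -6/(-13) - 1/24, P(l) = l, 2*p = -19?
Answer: -3275/104 ≈ -31.490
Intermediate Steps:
p = -19/2 (p = (½)*(-19) = -19/2 ≈ -9.5000)
o = 131/312 (o = -6*(-1/13) - 1*1/24 = 6/13 - 1/24 = 131/312 ≈ 0.41987)
O = 10 (O = (5*(5 - 4))*2 = (5*1)*2 = 5*2 = 10)
(O*o)*(p + 2) = (10*(131/312))*(-19/2 + 2) = (655/156)*(-15/2) = -3275/104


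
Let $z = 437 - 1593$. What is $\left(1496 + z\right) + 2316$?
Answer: $2656$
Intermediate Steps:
$z = -1156$
$\left(1496 + z\right) + 2316 = \left(1496 - 1156\right) + 2316 = 340 + 2316 = 2656$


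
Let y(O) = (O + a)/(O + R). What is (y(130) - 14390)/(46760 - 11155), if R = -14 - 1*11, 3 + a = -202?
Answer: -20147/49847 ≈ -0.40418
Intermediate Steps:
a = -205 (a = -3 - 202 = -205)
R = -25 (R = -14 - 11 = -25)
y(O) = (-205 + O)/(-25 + O) (y(O) = (O - 205)/(O - 25) = (-205 + O)/(-25 + O))
(y(130) - 14390)/(46760 - 11155) = ((-205 + 130)/(-25 + 130) - 14390)/(46760 - 11155) = (-75/105 - 14390)/35605 = ((1/105)*(-75) - 14390)*(1/35605) = (-5/7 - 14390)*(1/35605) = -100735/7*1/35605 = -20147/49847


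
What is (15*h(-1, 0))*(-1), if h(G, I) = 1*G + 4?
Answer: -45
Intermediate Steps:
h(G, I) = 4 + G (h(G, I) = G + 4 = 4 + G)
(15*h(-1, 0))*(-1) = (15*(4 - 1))*(-1) = (15*3)*(-1) = 45*(-1) = -45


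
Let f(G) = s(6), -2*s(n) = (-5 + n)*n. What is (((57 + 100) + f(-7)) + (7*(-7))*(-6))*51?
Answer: 22848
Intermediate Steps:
s(n) = -n*(-5 + n)/2 (s(n) = -(-5 + n)*n/2 = -n*(-5 + n)/2)
f(G) = -3 (f(G) = (1/2)*6*(5 - 1*6) = (1/2)*6*(5 - 6) = (1/2)*6*(-1) = -3)
(((57 + 100) + f(-7)) + (7*(-7))*(-6))*51 = (((57 + 100) - 3) + (7*(-7))*(-6))*51 = ((157 - 3) - 49*(-6))*51 = (154 + 294)*51 = 448*51 = 22848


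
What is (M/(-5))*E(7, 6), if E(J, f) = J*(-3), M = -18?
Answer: -378/5 ≈ -75.600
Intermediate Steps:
E(J, f) = -3*J
(M/(-5))*E(7, 6) = (-18/(-5))*(-3*7) = -18*(-⅕)*(-21) = (18/5)*(-21) = -378/5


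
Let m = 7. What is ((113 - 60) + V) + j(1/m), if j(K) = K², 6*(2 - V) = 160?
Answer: 4168/147 ≈ 28.354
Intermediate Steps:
V = -74/3 (V = 2 - ⅙*160 = 2 - 80/3 = -74/3 ≈ -24.667)
((113 - 60) + V) + j(1/m) = ((113 - 60) - 74/3) + (1/7)² = (53 - 74/3) + (⅐)² = 85/3 + 1/49 = 4168/147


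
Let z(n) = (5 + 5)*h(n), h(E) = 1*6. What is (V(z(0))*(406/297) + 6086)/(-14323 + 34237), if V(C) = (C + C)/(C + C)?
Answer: 903974/2957229 ≈ 0.30568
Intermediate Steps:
h(E) = 6
z(n) = 60 (z(n) = (5 + 5)*6 = 10*6 = 60)
V(C) = 1 (V(C) = (2*C)/((2*C)) = (2*C)*(1/(2*C)) = 1)
(V(z(0))*(406/297) + 6086)/(-14323 + 34237) = (1*(406/297) + 6086)/(-14323 + 34237) = (1*(406*(1/297)) + 6086)/19914 = (1*(406/297) + 6086)*(1/19914) = (406/297 + 6086)*(1/19914) = (1807948/297)*(1/19914) = 903974/2957229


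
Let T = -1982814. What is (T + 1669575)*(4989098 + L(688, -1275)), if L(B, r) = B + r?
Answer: -1562596197129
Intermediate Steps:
(T + 1669575)*(4989098 + L(688, -1275)) = (-1982814 + 1669575)*(4989098 + (688 - 1275)) = -313239*(4989098 - 587) = -313239*4988511 = -1562596197129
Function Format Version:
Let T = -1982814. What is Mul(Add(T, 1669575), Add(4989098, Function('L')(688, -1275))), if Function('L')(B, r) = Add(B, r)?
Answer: -1562596197129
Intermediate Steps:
Mul(Add(T, 1669575), Add(4989098, Function('L')(688, -1275))) = Mul(Add(-1982814, 1669575), Add(4989098, Add(688, -1275))) = Mul(-313239, Add(4989098, -587)) = Mul(-313239, 4988511) = -1562596197129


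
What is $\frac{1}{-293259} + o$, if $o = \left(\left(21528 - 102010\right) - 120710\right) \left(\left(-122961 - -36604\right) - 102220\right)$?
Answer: $\frac{11126300356312055}{293259} \approx 3.794 \cdot 10^{10}$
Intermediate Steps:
$o = 37940183784$ ($o = \left(\left(21528 - 102010\right) - 120710\right) \left(\left(-122961 + 36604\right) - 102220\right) = \left(-80482 - 120710\right) \left(-86357 - 102220\right) = \left(-201192\right) \left(-188577\right) = 37940183784$)
$\frac{1}{-293259} + o = \frac{1}{-293259} + 37940183784 = - \frac{1}{293259} + 37940183784 = \frac{11126300356312055}{293259}$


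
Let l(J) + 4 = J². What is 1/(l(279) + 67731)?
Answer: 1/145568 ≈ 6.8696e-6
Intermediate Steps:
l(J) = -4 + J²
1/(l(279) + 67731) = 1/((-4 + 279²) + 67731) = 1/((-4 + 77841) + 67731) = 1/(77837 + 67731) = 1/145568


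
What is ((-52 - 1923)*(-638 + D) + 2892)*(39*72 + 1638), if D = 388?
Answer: 2208070332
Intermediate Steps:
((-52 - 1923)*(-638 + D) + 2892)*(39*72 + 1638) = ((-52 - 1923)*(-638 + 388) + 2892)*(39*72 + 1638) = (-1975*(-250) + 2892)*(2808 + 1638) = (493750 + 2892)*4446 = 496642*4446 = 2208070332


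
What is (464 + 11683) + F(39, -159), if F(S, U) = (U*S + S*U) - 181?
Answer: -436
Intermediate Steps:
F(S, U) = -181 + 2*S*U (F(S, U) = (S*U + S*U) - 181 = 2*S*U - 181 = -181 + 2*S*U)
(464 + 11683) + F(39, -159) = (464 + 11683) + (-181 + 2*39*(-159)) = 12147 + (-181 - 12402) = 12147 - 12583 = -436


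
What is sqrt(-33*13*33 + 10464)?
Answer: I*sqrt(3693) ≈ 60.77*I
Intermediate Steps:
sqrt(-33*13*33 + 10464) = sqrt(-429*33 + 10464) = sqrt(-14157 + 10464) = sqrt(-3693) = I*sqrt(3693)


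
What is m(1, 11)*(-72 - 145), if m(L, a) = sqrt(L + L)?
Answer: -217*sqrt(2) ≈ -306.88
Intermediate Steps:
m(L, a) = sqrt(2)*sqrt(L) (m(L, a) = sqrt(2*L) = sqrt(2)*sqrt(L))
m(1, 11)*(-72 - 145) = (sqrt(2)*sqrt(1))*(-72 - 145) = (sqrt(2)*1)*(-217) = sqrt(2)*(-217) = -217*sqrt(2)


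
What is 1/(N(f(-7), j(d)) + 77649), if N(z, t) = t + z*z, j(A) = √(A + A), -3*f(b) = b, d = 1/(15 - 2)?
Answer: 40885065/3174907008569 - 81*√26/6349814017138 ≈ 1.2877e-5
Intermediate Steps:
d = 1/13 ≈ 0.076923
f(b) = -b/3
j(A) = √2*√A (j(A) = √(2*A) = √2*√A)
N(z, t) = t + z²
1/(N(f(-7), j(d)) + 77649) = 1/((√2*√(1/13) + (-⅓*(-7))²) + 77649) = 1/((√2*(√13/13) + (7/3)²) + 77649) = 1/((√26/13 + 49/9) + 77649) = 1/((49/9 + √26/13) + 77649) = 1/(698890/9 + √26/13)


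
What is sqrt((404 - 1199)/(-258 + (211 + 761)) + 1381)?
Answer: sqrt(78162294)/238 ≈ 37.147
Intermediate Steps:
sqrt((404 - 1199)/(-258 + (211 + 761)) + 1381) = sqrt(-795/(-258 + 972) + 1381) = sqrt(-795/714 + 1381) = sqrt(-795*1/714 + 1381) = sqrt(-265/238 + 1381) = sqrt(328413/238) = sqrt(78162294)/238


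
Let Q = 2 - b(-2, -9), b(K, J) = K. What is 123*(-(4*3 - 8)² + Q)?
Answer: -1476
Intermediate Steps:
Q = 4 (Q = 2 - 1*(-2) = 2 + 2 = 4)
123*(-(4*3 - 8)² + Q) = 123*(-(4*3 - 8)² + 4) = 123*(-(12 - 8)² + 4) = 123*(-1*4² + 4) = 123*(-1*16 + 4) = 123*(-16 + 4) = 123*(-12) = -1476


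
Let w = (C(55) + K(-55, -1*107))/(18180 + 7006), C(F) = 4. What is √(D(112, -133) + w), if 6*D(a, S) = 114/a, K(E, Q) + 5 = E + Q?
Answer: 3*√938821/7196 ≈ 0.40394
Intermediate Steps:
K(E, Q) = -5 + E + Q (K(E, Q) = -5 + (E + Q) = -5 + E + Q)
D(a, S) = 19/a (D(a, S) = (114/a)/6 = 19/a)
w = -163/25186 (w = (4 + (-5 - 55 - 1*107))/(18180 + 7006) = (4 + (-5 - 55 - 107))/25186 = (4 - 167)*(1/25186) = -163*1/25186 = -163/25186 ≈ -0.0064718)
√(D(112, -133) + w) = √(19/112 - 163/25186) = √(32877/201488) = 3*√938821/7196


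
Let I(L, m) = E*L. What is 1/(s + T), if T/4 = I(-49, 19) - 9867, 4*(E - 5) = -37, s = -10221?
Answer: -1/48856 ≈ -2.0468e-5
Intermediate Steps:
E = -17/4 (E = 5 + (¼)*(-37) = 5 - 37/4 = -17/4 ≈ -4.2500)
I(L, m) = -17*L/4
T = -38635 (T = 4*(-17/4*(-49) - 9867) = 4*(833/4 - 9867) = 4*(-38635/4) = -38635)
1/(s + T) = 1/(-10221 - 38635) = 1/(-48856) = -1/48856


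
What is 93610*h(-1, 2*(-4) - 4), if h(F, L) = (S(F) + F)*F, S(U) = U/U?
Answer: 0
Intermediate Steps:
S(U) = 1
h(F, L) = F*(1 + F) (h(F, L) = (1 + F)*F = F*(1 + F))
93610*h(-1, 2*(-4) - 4) = 93610*(-(1 - 1)) = 93610*(-1*0) = 93610*0 = 0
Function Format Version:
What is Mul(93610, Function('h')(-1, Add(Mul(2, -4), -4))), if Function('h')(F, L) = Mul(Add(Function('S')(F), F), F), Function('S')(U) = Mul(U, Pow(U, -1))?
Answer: 0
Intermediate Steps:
Function('S')(U) = 1
Function('h')(F, L) = Mul(F, Add(1, F)) (Function('h')(F, L) = Mul(Add(1, F), F) = Mul(F, Add(1, F)))
Mul(93610, Function('h')(-1, Add(Mul(2, -4), -4))) = Mul(93610, Mul(-1, Add(1, -1))) = Mul(93610, Mul(-1, 0)) = Mul(93610, 0) = 0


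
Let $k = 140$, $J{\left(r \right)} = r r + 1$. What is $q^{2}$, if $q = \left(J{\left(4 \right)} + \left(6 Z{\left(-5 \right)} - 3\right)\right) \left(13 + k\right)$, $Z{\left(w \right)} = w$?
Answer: $5992704$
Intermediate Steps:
$J{\left(r \right)} = 1 + r^{2}$ ($J{\left(r \right)} = r^{2} + 1 = 1 + r^{2}$)
$q = -2448$ ($q = \left(\left(1 + 4^{2}\right) + \left(6 \left(-5\right) - 3\right)\right) \left(13 + 140\right) = \left(\left(1 + 16\right) - 33\right) 153 = \left(17 - 33\right) 153 = \left(-16\right) 153 = -2448$)
$q^{2} = \left(-2448\right)^{2} = 5992704$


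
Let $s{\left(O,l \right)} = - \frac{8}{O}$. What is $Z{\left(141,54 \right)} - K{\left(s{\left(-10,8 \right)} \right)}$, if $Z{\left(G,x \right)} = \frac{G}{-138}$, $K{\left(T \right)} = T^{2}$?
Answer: $- \frac{1911}{1150} \approx -1.6617$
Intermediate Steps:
$Z{\left(G,x \right)} = - \frac{G}{138}$ ($Z{\left(G,x \right)} = G \left(- \frac{1}{138}\right) = - \frac{G}{138}$)
$Z{\left(141,54 \right)} - K{\left(s{\left(-10,8 \right)} \right)} = \left(- \frac{1}{138}\right) 141 - \left(- \frac{8}{-10}\right)^{2} = - \frac{47}{46} - \left(\left(-8\right) \left(- \frac{1}{10}\right)\right)^{2} = - \frac{47}{46} - \left(\frac{4}{5}\right)^{2} = - \frac{47}{46} - \frac{16}{25} = - \frac{1911}{1150}$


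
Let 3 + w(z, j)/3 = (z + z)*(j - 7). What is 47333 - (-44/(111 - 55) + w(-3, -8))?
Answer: 659019/14 ≈ 47073.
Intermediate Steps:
w(z, j) = -9 + 6*z*(-7 + j) (w(z, j) = -9 + 3*((z + z)*(j - 7)) = -9 + 3*((2*z)*(-7 + j)) = -9 + 3*(2*z*(-7 + j)) = -9 + 6*z*(-7 + j))
47333 - (-44/(111 - 55) + w(-3, -8)) = 47333 - (-44/(111 - 55) + (-9 - 42*(-3) + 6*(-8)*(-3))) = 47333 - (-44/56 + (-9 + 126 + 144)) = 47333 - ((1/56)*(-44) + 261) = 47333 - (-11/14 + 261) = 47333 - 1*3643/14 = 47333 - 3643/14 = 659019/14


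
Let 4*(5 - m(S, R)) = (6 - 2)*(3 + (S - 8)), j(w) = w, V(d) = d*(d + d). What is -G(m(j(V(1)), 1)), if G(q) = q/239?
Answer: -8/239 ≈ -0.033473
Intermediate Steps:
V(d) = 2*d² (V(d) = d*(2*d) = 2*d²)
m(S, R) = 10 - S (m(S, R) = 5 - (6 - 2)*(3 + (S - 8))/4 = 5 - (3 + (-8 + S)) = 5 - (-5 + S) = 5 - (-20 + 4*S)/4 = 5 + (5 - S) = 10 - S)
G(q) = q/239 (G(q) = q*(1/239) = q/239)
-G(m(j(V(1)), 1)) = -(10 - 2*1²)/239 = -(10 - 2)/239 = -8/239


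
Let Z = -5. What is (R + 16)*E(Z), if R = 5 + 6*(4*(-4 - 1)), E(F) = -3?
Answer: 297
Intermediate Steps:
R = -115 (R = 5 + 6*(4*(-5)) = 5 + 6*(-20) = 5 - 120 = -115)
(R + 16)*E(Z) = (-115 + 16)*(-3) = -99*(-3) = 297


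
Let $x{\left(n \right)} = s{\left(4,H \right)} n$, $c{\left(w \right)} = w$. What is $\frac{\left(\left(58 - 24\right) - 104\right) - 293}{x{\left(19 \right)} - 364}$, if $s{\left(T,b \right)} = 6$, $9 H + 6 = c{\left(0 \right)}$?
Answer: $\frac{363}{250} \approx 1.452$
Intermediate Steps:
$H = - \frac{2}{3}$ ($H = - \frac{2}{3} + \frac{1}{9} \cdot 0 = - \frac{2}{3} + 0 = - \frac{2}{3} \approx -0.66667$)
$x{\left(n \right)} = 6 n$
$\frac{\left(\left(58 - 24\right) - 104\right) - 293}{x{\left(19 \right)} - 364} = \frac{\left(\left(58 - 24\right) - 104\right) - 293}{6 \cdot 19 - 364} = \frac{\left(\left(58 - 24\right) - 104\right) - 293}{114 - 364} = \frac{\left(34 - 104\right) - 293}{-250} = \left(-70 - 293\right) \left(- \frac{1}{250}\right) = \left(-363\right) \left(- \frac{1}{250}\right) = \frac{363}{250}$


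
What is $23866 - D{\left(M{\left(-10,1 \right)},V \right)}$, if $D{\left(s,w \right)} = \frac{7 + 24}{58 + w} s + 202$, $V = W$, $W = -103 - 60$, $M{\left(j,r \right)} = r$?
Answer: $\frac{2484751}{105} \approx 23664.0$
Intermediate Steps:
$W = -163$ ($W = -103 - 60 = -163$)
$V = -163$
$D{\left(s,w \right)} = 202 + \frac{31 s}{58 + w}$ ($D{\left(s,w \right)} = \frac{31}{58 + w} s + 202 = \frac{31 s}{58 + w} + 202 = 202 + \frac{31 s}{58 + w}$)
$23866 - D{\left(M{\left(-10,1 \right)},V \right)} = 23866 - \frac{11716 + 31 \cdot 1 + 202 \left(-163\right)}{58 - 163} = 23866 - \frac{11716 + 31 - 32926}{-105} = 23866 - \left(- \frac{1}{105}\right) \left(-21179\right) = 23866 - \frac{21179}{105} = \frac{2484751}{105}$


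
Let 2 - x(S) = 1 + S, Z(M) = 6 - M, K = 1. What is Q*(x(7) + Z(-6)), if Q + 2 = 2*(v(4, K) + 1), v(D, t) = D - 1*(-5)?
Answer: 108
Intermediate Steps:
v(D, t) = 5 + D (v(D, t) = D + 5 = 5 + D)
x(S) = 1 - S (x(S) = 2 - (1 + S) = 2 + (-1 - S) = 1 - S)
Q = 18 (Q = -2 + 2*((5 + 4) + 1) = -2 + 2*(9 + 1) = -2 + 2*10 = -2 + 20 = 18)
Q*(x(7) + Z(-6)) = 18*((1 - 1*7) + (6 - 1*(-6))) = 18*((1 - 7) + (6 + 6)) = 18*(-6 + 12) = 18*6 = 108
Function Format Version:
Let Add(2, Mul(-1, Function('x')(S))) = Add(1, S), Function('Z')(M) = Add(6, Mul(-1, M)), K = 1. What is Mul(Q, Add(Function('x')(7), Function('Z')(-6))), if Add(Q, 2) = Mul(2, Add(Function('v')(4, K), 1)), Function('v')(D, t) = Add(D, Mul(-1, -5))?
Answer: 108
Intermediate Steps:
Function('v')(D, t) = Add(5, D) (Function('v')(D, t) = Add(D, 5) = Add(5, D))
Function('x')(S) = Add(1, Mul(-1, S)) (Function('x')(S) = Add(2, Mul(-1, Add(1, S))) = Add(2, Add(-1, Mul(-1, S))) = Add(1, Mul(-1, S)))
Q = 18 (Q = Add(-2, Mul(2, Add(Add(5, 4), 1))) = Add(-2, Mul(2, Add(9, 1))) = Add(-2, Mul(2, 10)) = Add(-2, 20) = 18)
Mul(Q, Add(Function('x')(7), Function('Z')(-6))) = Mul(18, Add(Add(1, Mul(-1, 7)), Add(6, Mul(-1, -6)))) = Mul(18, Add(Add(1, -7), Add(6, 6))) = Mul(18, Add(-6, 12)) = Mul(18, 6) = 108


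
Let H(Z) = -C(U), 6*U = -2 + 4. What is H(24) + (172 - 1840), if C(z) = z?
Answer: -5005/3 ≈ -1668.3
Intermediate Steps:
U = 1/3 (U = (-2 + 4)/6 = (1/6)*2 = 1/3 ≈ 0.33333)
H(Z) = -1/3 (H(Z) = -1*1/3 = -1/3)
H(24) + (172 - 1840) = -1/3 + (172 - 1840) = -1/3 - 1668 = -5005/3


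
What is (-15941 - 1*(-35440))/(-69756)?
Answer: -19499/69756 ≈ -0.27953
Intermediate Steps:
(-15941 - 1*(-35440))/(-69756) = (-15941 + 35440)*(-1/69756) = 19499*(-1/69756) = -19499/69756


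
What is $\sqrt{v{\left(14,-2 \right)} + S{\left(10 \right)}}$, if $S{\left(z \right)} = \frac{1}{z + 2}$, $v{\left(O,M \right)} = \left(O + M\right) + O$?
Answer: $\frac{\sqrt{939}}{6} \approx 5.1072$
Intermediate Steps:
$v{\left(O,M \right)} = M + 2 O$ ($v{\left(O,M \right)} = \left(M + O\right) + O = M + 2 O$)
$S{\left(z \right)} = \frac{1}{2 + z}$
$\sqrt{v{\left(14,-2 \right)} + S{\left(10 \right)}} = \sqrt{\left(-2 + 2 \cdot 14\right) + \frac{1}{2 + 10}} = \sqrt{\left(-2 + 28\right) + \frac{1}{12}} = \sqrt{26 + \frac{1}{12}} = \sqrt{\frac{313}{12}} = \frac{\sqrt{939}}{6}$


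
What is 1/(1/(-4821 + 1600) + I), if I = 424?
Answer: 3221/1365703 ≈ 0.0023585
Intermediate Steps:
1/(1/(-4821 + 1600) + I) = 1/(1/(-4821 + 1600) + 424) = 1/(1/(-3221) + 424) = 1/(-1/3221 + 424) = 1/(1365703/3221) = 3221/1365703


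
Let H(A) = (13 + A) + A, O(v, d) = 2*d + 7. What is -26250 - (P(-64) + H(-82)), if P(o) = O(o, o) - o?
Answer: -26042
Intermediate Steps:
O(v, d) = 7 + 2*d
H(A) = 13 + 2*A
P(o) = 7 + o (P(o) = (7 + 2*o) - o = 7 + o)
-26250 - (P(-64) + H(-82)) = -26250 - ((7 - 64) + (13 + 2*(-82))) = -26250 - (-57 + (13 - 164)) = -26250 - (-57 - 151) = -26250 - 1*(-208) = -26250 + 208 = -26042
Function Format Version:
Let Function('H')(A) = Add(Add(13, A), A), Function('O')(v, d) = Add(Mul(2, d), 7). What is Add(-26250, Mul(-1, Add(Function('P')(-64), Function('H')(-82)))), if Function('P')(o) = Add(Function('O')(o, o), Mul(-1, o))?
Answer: -26042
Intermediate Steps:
Function('O')(v, d) = Add(7, Mul(2, d))
Function('H')(A) = Add(13, Mul(2, A))
Function('P')(o) = Add(7, o) (Function('P')(o) = Add(Add(7, Mul(2, o)), Mul(-1, o)) = Add(7, o))
Add(-26250, Mul(-1, Add(Function('P')(-64), Function('H')(-82)))) = Add(-26250, Mul(-1, Add(Add(7, -64), Add(13, Mul(2, -82))))) = Add(-26250, Mul(-1, Add(-57, Add(13, -164)))) = Add(-26250, Mul(-1, Add(-57, -151))) = Add(-26250, Mul(-1, -208)) = Add(-26250, 208) = -26042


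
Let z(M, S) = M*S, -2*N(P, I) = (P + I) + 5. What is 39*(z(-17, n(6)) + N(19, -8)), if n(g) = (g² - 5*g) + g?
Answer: -8268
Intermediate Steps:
N(P, I) = -5/2 - I/2 - P/2 (N(P, I) = -((P + I) + 5)/2 = -((I + P) + 5)/2 = -(5 + I + P)/2 = -5/2 - I/2 - P/2)
n(g) = g² - 4*g
39*(z(-17, n(6)) + N(19, -8)) = 39*(-102*(-4 + 6) + (-5/2 - ½*(-8) - ½*19)) = 39*(-102*2 + (-5/2 + 4 - 19/2)) = 39*(-17*12 - 8) = 39*(-204 - 8) = 39*(-212) = -8268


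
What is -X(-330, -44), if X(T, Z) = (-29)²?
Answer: -841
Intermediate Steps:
X(T, Z) = 841
-X(-330, -44) = -1*841 = -841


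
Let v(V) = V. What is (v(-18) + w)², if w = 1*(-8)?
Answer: 676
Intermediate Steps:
w = -8
(v(-18) + w)² = (-18 - 8)² = (-26)² = 676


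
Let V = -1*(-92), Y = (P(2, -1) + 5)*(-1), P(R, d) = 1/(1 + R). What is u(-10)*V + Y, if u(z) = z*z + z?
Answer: 24824/3 ≈ 8274.7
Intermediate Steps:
Y = -16/3 (Y = (1/(1 + 2) + 5)*(-1) = (1/3 + 5)*(-1) = (⅓ + 5)*(-1) = (16/3)*(-1) = -16/3 ≈ -5.3333)
u(z) = z + z² (u(z) = z² + z = z + z²)
V = 92
u(-10)*V + Y = -10*(1 - 10)*92 - 16/3 = -10*(-9)*92 - 16/3 = 90*92 - 16/3 = 8280 - 16/3 = 24824/3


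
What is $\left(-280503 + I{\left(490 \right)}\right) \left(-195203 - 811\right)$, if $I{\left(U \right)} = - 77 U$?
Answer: $62378123262$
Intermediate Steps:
$\left(-280503 + I{\left(490 \right)}\right) \left(-195203 - 811\right) = \left(-280503 - 37730\right) \left(-195203 - 811\right) = \left(-280503 - 37730\right) \left(-196014\right) = \left(-318233\right) \left(-196014\right) = 62378123262$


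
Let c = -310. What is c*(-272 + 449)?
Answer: -54870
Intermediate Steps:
c*(-272 + 449) = -310*(-272 + 449) = -310*177 = -54870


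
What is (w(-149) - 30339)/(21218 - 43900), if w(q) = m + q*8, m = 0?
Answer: 31531/22682 ≈ 1.3901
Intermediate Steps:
w(q) = 8*q (w(q) = 0 + q*8 = 0 + 8*q = 8*q)
(w(-149) - 30339)/(21218 - 43900) = (8*(-149) - 30339)/(21218 - 43900) = (-1192 - 30339)/(-22682) = -31531*(-1/22682) = 31531/22682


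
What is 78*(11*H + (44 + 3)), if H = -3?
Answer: 1092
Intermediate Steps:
78*(11*H + (44 + 3)) = 78*(11*(-3) + (44 + 3)) = 78*(-33 + 47) = 78*14 = 1092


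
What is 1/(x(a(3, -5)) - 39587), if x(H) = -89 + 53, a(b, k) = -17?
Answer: -1/39623 ≈ -2.5238e-5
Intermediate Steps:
x(H) = -36
1/(x(a(3, -5)) - 39587) = 1/(-36 - 39587) = 1/(-39623) = -1/39623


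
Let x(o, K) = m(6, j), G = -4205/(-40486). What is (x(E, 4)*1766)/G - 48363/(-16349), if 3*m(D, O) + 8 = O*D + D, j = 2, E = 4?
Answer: 2337972648497/41248527 ≈ 56680.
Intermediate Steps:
G = 4205/40486 (G = -4205*(-1/40486) = 4205/40486 ≈ 0.10386)
m(D, O) = -8/3 + D/3 + D*O/3 (m(D, O) = -8/3 + (O*D + D)/3 = -8/3 + (D*O + D)/3 = -8/3 + (D + D*O)/3 = -8/3 + (D/3 + D*O/3) = -8/3 + D/3 + D*O/3)
x(o, K) = 10/3 (x(o, K) = -8/3 + (⅓)*6 + (⅓)*6*2 = -8/3 + 2 + 4 = 10/3)
(x(E, 4)*1766)/G - 48363/(-16349) = ((10/3)*1766)/(4205/40486) - 48363/(-16349) = (17660/3)*(40486/4205) - 48363*(-1/16349) = 142996552/2523 + 48363/16349 = 2337972648497/41248527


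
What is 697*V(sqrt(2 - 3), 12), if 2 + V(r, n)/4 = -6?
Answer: -22304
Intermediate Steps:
V(r, n) = -32 (V(r, n) = -8 + 4*(-6) = -8 - 24 = -32)
697*V(sqrt(2 - 3), 12) = 697*(-32) = -22304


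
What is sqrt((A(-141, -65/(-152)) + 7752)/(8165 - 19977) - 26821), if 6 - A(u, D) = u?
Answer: I*sqrt(935562228103)/5906 ≈ 163.77*I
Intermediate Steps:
A(u, D) = 6 - u
sqrt((A(-141, -65/(-152)) + 7752)/(8165 - 19977) - 26821) = sqrt(((6 - 1*(-141)) + 7752)/(8165 - 19977) - 26821) = sqrt(((6 + 141) + 7752)/(-11812) - 26821) = sqrt((147 + 7752)*(-1/11812) - 26821) = sqrt(7899*(-1/11812) - 26821) = sqrt(-7899/11812 - 26821) = sqrt(-316817551/11812) = I*sqrt(935562228103)/5906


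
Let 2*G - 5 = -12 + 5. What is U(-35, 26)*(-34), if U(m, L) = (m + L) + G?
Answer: 340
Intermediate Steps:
G = -1 (G = 5/2 + (-12 + 5)/2 = 5/2 + (½)*(-7) = 5/2 - 7/2 = -1)
U(m, L) = -1 + L + m (U(m, L) = (m + L) - 1 = (L + m) - 1 = -1 + L + m)
U(-35, 26)*(-34) = (-1 + 26 - 35)*(-34) = -10*(-34) = 340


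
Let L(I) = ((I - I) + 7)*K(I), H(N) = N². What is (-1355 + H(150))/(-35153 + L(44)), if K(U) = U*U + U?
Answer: -21145/21293 ≈ -0.99305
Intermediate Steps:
K(U) = U + U² (K(U) = U² + U = U + U²)
L(I) = 7*I*(1 + I) (L(I) = ((I - I) + 7)*(I*(1 + I)) = (0 + 7)*(I*(1 + I)) = 7*(I*(1 + I)) = 7*I*(1 + I))
(-1355 + H(150))/(-35153 + L(44)) = (-1355 + 150²)/(-35153 + 7*44*(1 + 44)) = (-1355 + 22500)/(-35153 + 7*44*45) = 21145/(-35153 + 13860) = 21145/(-21293) = 21145*(-1/21293) = -21145/21293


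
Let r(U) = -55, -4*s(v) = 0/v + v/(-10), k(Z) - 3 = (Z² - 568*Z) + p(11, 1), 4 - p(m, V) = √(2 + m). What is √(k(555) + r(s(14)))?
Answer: √(-7263 - √13) ≈ 85.244*I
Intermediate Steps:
p(m, V) = 4 - √(2 + m)
k(Z) = 7 + Z² - √13 - 568*Z (k(Z) = 3 + ((Z² - 568*Z) + (4 - √(2 + 11))) = 3 + ((Z² - 568*Z) + (4 - √13)) = 3 + (4 + Z² - √13 - 568*Z) = 7 + Z² - √13 - 568*Z)
s(v) = v/40 (s(v) = -(0/v + v/(-10))/4 = -(0 + v*(-⅒))/4 = -(0 - v/10)/4 = -(-1)*v/40 = v/40)
√(k(555) + r(s(14))) = √((7 + 555² - √13 - 568*555) - 55) = √((7 + 308025 - √13 - 315240) - 55) = √((-7208 - √13) - 55) = √(-7263 - √13)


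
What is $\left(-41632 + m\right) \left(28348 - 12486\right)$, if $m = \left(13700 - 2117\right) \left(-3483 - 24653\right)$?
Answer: $-5170074873040$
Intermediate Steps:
$m = -325899288$ ($m = 11583 \left(-28136\right) = -325899288$)
$\left(-41632 + m\right) \left(28348 - 12486\right) = \left(-41632 - 325899288\right) \left(28348 - 12486\right) = \left(-325940920\right) 15862 = -5170074873040$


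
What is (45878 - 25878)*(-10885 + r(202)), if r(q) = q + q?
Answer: -209620000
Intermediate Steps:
r(q) = 2*q
(45878 - 25878)*(-10885 + r(202)) = (45878 - 25878)*(-10885 + 2*202) = 20000*(-10885 + 404) = 20000*(-10481) = -209620000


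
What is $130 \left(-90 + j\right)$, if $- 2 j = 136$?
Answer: $-20540$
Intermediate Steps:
$j = -68$ ($j = \left(- \frac{1}{2}\right) 136 = -68$)
$130 \left(-90 + j\right) = 130 \left(-90 - 68\right) = 130 \left(-158\right) = -20540$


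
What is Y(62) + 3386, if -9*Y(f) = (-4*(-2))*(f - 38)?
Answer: 10094/3 ≈ 3364.7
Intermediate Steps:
Y(f) = 304/9 - 8*f/9 (Y(f) = -(-4*(-2))*(f - 38)/9 = -8*(-38 + f)/9 = -(-304 + 8*f)/9 = 304/9 - 8*f/9)
Y(62) + 3386 = (304/9 - 8/9*62) + 3386 = (304/9 - 496/9) + 3386 = -64/3 + 3386 = 10094/3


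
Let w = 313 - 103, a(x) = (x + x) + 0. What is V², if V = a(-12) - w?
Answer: 54756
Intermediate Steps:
a(x) = 2*x (a(x) = 2*x + 0 = 2*x)
w = 210
V = -234 (V = 2*(-12) - 1*210 = -24 - 210 = -234)
V² = (-234)² = 54756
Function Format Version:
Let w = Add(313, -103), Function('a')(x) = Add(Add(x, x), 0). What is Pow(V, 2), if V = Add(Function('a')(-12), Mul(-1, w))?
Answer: 54756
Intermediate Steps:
Function('a')(x) = Mul(2, x) (Function('a')(x) = Add(Mul(2, x), 0) = Mul(2, x))
w = 210
V = -234 (V = Add(Mul(2, -12), Mul(-1, 210)) = Add(-24, -210) = -234)
Pow(V, 2) = Pow(-234, 2) = 54756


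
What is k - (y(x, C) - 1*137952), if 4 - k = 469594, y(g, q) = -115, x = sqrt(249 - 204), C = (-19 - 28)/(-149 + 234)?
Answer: -331523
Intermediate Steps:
C = -47/85 ≈ -0.55294
x = 3*sqrt(5) (x = sqrt(45) = 3*sqrt(5) ≈ 6.7082)
k = -469590 (k = 4 - 1*469594 = 4 - 469594 = -469590)
k - (y(x, C) - 1*137952) = -469590 - (-115 - 1*137952) = -469590 - (-115 - 137952) = -469590 - 1*(-138067) = -469590 + 138067 = -331523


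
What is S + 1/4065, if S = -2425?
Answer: -9857624/4065 ≈ -2425.0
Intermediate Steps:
S + 1/4065 = -2425 + 1/4065 = -9857624/4065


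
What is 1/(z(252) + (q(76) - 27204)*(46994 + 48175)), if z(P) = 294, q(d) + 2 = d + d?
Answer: -1/2574701832 ≈ -3.8839e-10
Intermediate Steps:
q(d) = -2 + 2*d (q(d) = -2 + (d + d) = -2 + 2*d)
1/(z(252) + (q(76) - 27204)*(46994 + 48175)) = 1/(294 + ((-2 + 2*76) - 27204)*(46994 + 48175)) = 1/(294 + ((-2 + 152) - 27204)*95169) = 1/(294 + (150 - 27204)*95169) = 1/(294 - 27054*95169) = 1/(294 - 2574702126) = 1/(-2574701832) = -1/2574701832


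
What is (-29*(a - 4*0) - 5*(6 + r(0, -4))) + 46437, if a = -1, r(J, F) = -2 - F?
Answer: 46426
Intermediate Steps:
(-29*(a - 4*0) - 5*(6 + r(0, -4))) + 46437 = (-29*(-1 - 4*0) - 5*(6 + (-2 - 1*(-4)))) + 46437 = (-29*(-1 + 0) - 5*(6 + (-2 + 4))) + 46437 = (-29*(-1) - 5*(6 + 2)) + 46437 = (29 - 5*8) + 46437 = (29 - 40) + 46437 = -11 + 46437 = 46426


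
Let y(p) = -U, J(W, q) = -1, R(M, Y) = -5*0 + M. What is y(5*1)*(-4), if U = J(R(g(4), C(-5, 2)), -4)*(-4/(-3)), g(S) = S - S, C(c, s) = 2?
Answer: -16/3 ≈ -5.3333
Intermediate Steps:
g(S) = 0
R(M, Y) = M (R(M, Y) = 0 + M = M)
U = -4/3 (U = -(-4)/(-3) = -(-4)*(-1)/3 = -1*4/3 = -4/3 ≈ -1.3333)
y(p) = 4/3 (y(p) = -1*(-4/3) = 4/3)
y(5*1)*(-4) = (4/3)*(-4) = -16/3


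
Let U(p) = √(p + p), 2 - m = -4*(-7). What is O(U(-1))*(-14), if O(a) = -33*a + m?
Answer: 364 + 462*I*√2 ≈ 364.0 + 653.37*I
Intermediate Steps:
m = -26 (m = 2 - (-4)*(-7) = 2 - 1*28 = 2 - 28 = -26)
U(p) = √2*√p (U(p) = √(2*p) = √2*√p)
O(a) = -26 - 33*a (O(a) = -33*a - 26 = -26 - 33*a)
O(U(-1))*(-14) = (-26 - 33*√2*√(-1))*(-14) = (-26 - 33*√2*I)*(-14) = (-26 - 33*I*√2)*(-14) = 364 + 462*I*√2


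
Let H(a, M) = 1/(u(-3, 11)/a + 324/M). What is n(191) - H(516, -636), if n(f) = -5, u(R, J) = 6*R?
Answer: -7847/2481 ≈ -3.1628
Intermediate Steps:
H(a, M) = 1/(-18/a + 324/M) (H(a, M) = 1/((6*(-3))/a + 324/M) = 1/(-18/a + 324/M))
n(191) - H(516, -636) = -5 - (-636)*516/(18*(-1*(-636) + 18*516)) = -5 - (-636)*516/(18*(636 + 9288)) = -5 - (-636)*516/(18*9924) = -5 - 1*(-4558/2481) = -5 + 4558/2481 = -7847/2481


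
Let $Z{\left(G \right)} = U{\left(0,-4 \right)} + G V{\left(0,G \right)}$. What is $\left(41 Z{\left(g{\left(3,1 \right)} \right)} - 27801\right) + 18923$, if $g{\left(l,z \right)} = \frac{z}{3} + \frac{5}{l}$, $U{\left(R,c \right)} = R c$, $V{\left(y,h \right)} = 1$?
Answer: $-8796$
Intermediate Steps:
$g{\left(l,z \right)} = \frac{5}{l} + \frac{z}{3}$ ($g{\left(l,z \right)} = z \frac{1}{3} + \frac{5}{l} = \frac{z}{3} + \frac{5}{l} = \frac{5}{l} + \frac{z}{3}$)
$Z{\left(G \right)} = G$ ($Z{\left(G \right)} = 0 \left(-4\right) + G 1 = 0 + G = G$)
$\left(41 Z{\left(g{\left(3,1 \right)} \right)} - 27801\right) + 18923 = \left(41 \left(\frac{5}{3} + \frac{1}{3} \cdot 1\right) - 27801\right) + 18923 = \left(41 \left(5 \cdot \frac{1}{3} + \frac{1}{3}\right) - 27801\right) + 18923 = \left(41 \left(\frac{5}{3} + \frac{1}{3}\right) - 27801\right) + 18923 = \left(41 \cdot 2 - 27801\right) + 18923 = \left(82 - 27801\right) + 18923 = -27719 + 18923 = -8796$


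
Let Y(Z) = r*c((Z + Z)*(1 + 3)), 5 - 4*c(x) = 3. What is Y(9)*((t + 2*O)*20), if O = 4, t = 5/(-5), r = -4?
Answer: -280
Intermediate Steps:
c(x) = 1/2 (c(x) = 5/4 - 1/4*3 = 5/4 - 3/4 = 1/2)
t = -1 (t = 5*(-1/5) = -1)
Y(Z) = -2 (Y(Z) = -4*1/2 = -2)
Y(9)*((t + 2*O)*20) = -2*(-1 + 2*4)*20 = -2*(-1 + 8)*20 = -14*20 = -2*140 = -280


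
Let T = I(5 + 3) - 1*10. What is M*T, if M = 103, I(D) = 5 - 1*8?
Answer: -1339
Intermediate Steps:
I(D) = -3 (I(D) = 5 - 8 = -3)
T = -13 (T = -3 - 1*10 = -3 - 10 = -13)
M*T = 103*(-13) = -1339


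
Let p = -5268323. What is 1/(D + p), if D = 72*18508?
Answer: -1/3935747 ≈ -2.5408e-7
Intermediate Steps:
D = 1332576
1/(D + p) = 1/(1332576 - 5268323) = 1/(-3935747) = -1/3935747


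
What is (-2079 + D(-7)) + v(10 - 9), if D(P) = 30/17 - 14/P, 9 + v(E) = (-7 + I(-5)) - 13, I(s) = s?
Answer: -35857/17 ≈ -2109.2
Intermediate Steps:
v(E) = -34 (v(E) = -9 + ((-7 - 5) - 13) = -9 + (-12 - 13) = -9 - 25 = -34)
D(P) = 30/17 - 14/P (D(P) = 30*(1/17) - 14/P = 30/17 - 14/P)
(-2079 + D(-7)) + v(10 - 9) = (-2079 + (30/17 - 14/(-7))) - 34 = (-2079 + (30/17 - 14*(-1/7))) - 34 = (-2079 + (30/17 + 2)) - 34 = (-2079 + 64/17) - 34 = -35279/17 - 34 = -35857/17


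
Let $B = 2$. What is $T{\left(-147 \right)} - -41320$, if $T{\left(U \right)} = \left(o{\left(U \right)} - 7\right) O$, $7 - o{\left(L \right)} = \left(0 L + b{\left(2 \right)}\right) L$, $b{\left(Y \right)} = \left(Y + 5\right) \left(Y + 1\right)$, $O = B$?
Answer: $47494$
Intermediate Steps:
$O = 2$
$b{\left(Y \right)} = \left(1 + Y\right) \left(5 + Y\right)$ ($b{\left(Y \right)} = \left(5 + Y\right) \left(1 + Y\right) = \left(1 + Y\right) \left(5 + Y\right)$)
$o{\left(L \right)} = 7 - 21 L$ ($o{\left(L \right)} = 7 - \left(0 L + \left(5 + 2^{2} + 6 \cdot 2\right)\right) L = 7 - \left(0 + \left(5 + 4 + 12\right)\right) L = 7 - \left(0 + 21\right) L = 7 - 21 L$)
$T{\left(U \right)} = - 42 U$ ($T{\left(U \right)} = \left(\left(7 - 21 U\right) - 7\right) 2 = - 21 U 2 = - 42 U$)
$T{\left(-147 \right)} - -41320 = \left(-42\right) \left(-147\right) - -41320 = 6174 + 41320 = 47494$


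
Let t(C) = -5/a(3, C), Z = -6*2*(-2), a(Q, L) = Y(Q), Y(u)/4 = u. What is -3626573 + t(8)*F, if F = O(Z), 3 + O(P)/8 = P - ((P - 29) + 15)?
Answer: -10879829/3 ≈ -3.6266e+6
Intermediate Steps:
Y(u) = 4*u
a(Q, L) = 4*Q
Z = 24 (Z = -12*(-2) = 24)
O(P) = 88 (O(P) = -24 + 8*(P - ((P - 29) + 15)) = -24 + 8*(P - ((-29 + P) + 15)) = -24 + 8*(P - (-14 + P)) = -24 + 8*(P + (14 - P)) = -24 + 8*14 = -24 + 112 = 88)
t(C) = -5/12 (t(C) = -5/(4*3) = -5/12)
F = 88
-3626573 + t(8)*F = -3626573 - 5/12*88 = -3626573 - 110/3 = -10879829/3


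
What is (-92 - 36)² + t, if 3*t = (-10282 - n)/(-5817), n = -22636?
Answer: 95301610/5817 ≈ 16383.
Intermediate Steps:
t = -4118/5817 (t = ((-10282 - 1*(-22636))/(-5817))/3 = ((-10282 + 22636)*(-1/5817))/3 = (12354*(-1/5817))/3 = (⅓)*(-4118/1939) = -4118/5817 ≈ -0.70792)
(-92 - 36)² + t = (-92 - 36)² - 4118/5817 = (-128)² - 4118/5817 = 16384 - 4118/5817 = 95301610/5817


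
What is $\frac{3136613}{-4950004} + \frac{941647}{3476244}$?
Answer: $- \frac{780309463123}{2150927713122} \approx -0.36278$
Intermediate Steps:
$\frac{3136613}{-4950004} + \frac{941647}{3476244} = 3136613 \left(- \frac{1}{4950004}\right) + 941647 \cdot \frac{1}{3476244} = - \frac{3136613}{4950004} + \frac{941647}{3476244} = - \frac{780309463123}{2150927713122}$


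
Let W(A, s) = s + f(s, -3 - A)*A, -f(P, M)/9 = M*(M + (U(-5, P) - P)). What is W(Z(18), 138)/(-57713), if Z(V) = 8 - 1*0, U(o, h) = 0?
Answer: 117870/57713 ≈ 2.0423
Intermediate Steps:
f(P, M) = -9*M*(M - P) (f(P, M) = -9*M*(M + (0 - P)) = -9*M*(M - P))
Z(V) = 8 (Z(V) = 8 + 0 = 8)
W(A, s) = s + 9*A*(-3 - A)*(3 + A + s) (W(A, s) = s + (9*(-3 - A)*(s - (-3 - A)))*A = s + (9*(-3 - A)*(s + (3 + A)))*A = s + (9*(-3 - A)*(3 + A + s))*A = s + 9*A*(-3 - A)*(3 + A + s))
W(Z(18), 138)/(-57713) = (138 - 9*8*(3 + 8)*(3 + 8 + 138))/(-57713) = (138 - 9*8*11*149)*(-1/57713) = (138 - 118008)*(-1/57713) = -117870*(-1/57713) = 117870/57713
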